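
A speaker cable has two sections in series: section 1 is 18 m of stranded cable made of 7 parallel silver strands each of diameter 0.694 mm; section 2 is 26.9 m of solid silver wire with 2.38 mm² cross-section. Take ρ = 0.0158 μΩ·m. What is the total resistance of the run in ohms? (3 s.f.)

ρ = 0.0158 μΩ·m = 1.58×10^-8 Ω·m
Section 1: A_strand = π(3.4700e-04)² = 3.783e-07 m²; R₁ = ρL/(N·A_s) = (1.58×10^-8)(18)/(7×3.783e-07) = 0.1074 Ω
Section 2: A = 2.38 mm² = 2.380e-06 m²
R₂ = (1.58×10^-8)(26.9)/(2.380e-06) = 0.1786 Ω
R = R₁ + R₂ = 0.286 Ω

0.286 Ω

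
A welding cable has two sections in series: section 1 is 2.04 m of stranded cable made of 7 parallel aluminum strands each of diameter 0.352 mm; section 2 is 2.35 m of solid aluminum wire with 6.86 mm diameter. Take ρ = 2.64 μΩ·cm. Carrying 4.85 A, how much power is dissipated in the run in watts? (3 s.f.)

1.90 W

ρ = 2.64 μΩ·cm = 2.64×10^-8 Ω·m
Section 1: A_strand = π(1.7600e-04)² = 9.731e-08 m²; R₁ = ρL/(N·A_s) = (2.64×10^-8)(2.04)/(7×9.731e-08) = 0.07906 Ω
Section 2: A = π(d/2)² = π(3.4300e-03 m)² = 3.696e-05 m²
R₂ = (2.64×10^-8)(2.35)/(3.696e-05) = 0.001679 Ω
R = R₁ + R₂ = 0.08074 Ω
P = I²R = (4.85)² × 0.08074 = 1.90 W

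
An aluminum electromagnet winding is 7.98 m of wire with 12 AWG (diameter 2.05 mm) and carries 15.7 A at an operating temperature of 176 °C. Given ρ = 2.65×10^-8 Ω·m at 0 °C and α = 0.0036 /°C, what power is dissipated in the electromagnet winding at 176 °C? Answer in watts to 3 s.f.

25.8 W

A = π(2.05/2 mm)² = π(1.0250e-03 m)² = 3.301e-06 m²
R₍0₎ = ρL/A = (2.65×10^-8)(7.98)/(3.301e-06) = 0.06407 Ω
R₍176₎ = R₍0₎(1 + αΔT) = 0.06407 × (1 + 0.0036×176) = 0.1047 Ω
P = I²R = (15.7)² × 0.1047 = 25.8 W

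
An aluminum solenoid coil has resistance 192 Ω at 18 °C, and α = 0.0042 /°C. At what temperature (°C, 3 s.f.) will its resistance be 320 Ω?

R = R₀(1 + α(T − T₀)) ⇒ T = T₀ + (R/R₀ − 1)/α
T = 18 + (320/192 − 1)/0.0042 = 18 + (0.6667)/0.0042 = 177 °C

177 °C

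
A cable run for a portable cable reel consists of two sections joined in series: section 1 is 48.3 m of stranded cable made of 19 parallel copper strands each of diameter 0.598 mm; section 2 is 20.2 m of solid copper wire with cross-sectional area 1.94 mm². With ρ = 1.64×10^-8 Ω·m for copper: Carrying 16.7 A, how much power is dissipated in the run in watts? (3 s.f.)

89.0 W

Section 1: A_strand = π(2.9900e-04)² = 2.809e-07 m²; R₁ = ρL/(N·A_s) = (1.64×10^-8)(48.3)/(19×2.809e-07) = 0.1484 Ω
Section 2: A = 1.94 mm² = 1.940e-06 m²
R₂ = (1.64×10^-8)(20.2)/(1.940e-06) = 0.1708 Ω
R = R₁ + R₂ = 0.3192 Ω
P = I²R = (16.7)² × 0.3192 = 89.0 W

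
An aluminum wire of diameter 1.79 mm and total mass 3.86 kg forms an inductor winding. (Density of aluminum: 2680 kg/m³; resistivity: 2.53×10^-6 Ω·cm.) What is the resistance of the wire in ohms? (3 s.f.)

5.75 Ω

ρ = 2.53×10^-6 Ω·cm = 2.53×10^-8 Ω·m
A = π(d/2)² = π(8.9500e-04 m)² = 2.5165e-06 m²
L = m/(density·A) = 3.86/(2680×2.5165e-06) = 572.3 m
R = ρL/A = (2.53×10^-8)(572.3)/(2.5165e-06) = 5.75 Ω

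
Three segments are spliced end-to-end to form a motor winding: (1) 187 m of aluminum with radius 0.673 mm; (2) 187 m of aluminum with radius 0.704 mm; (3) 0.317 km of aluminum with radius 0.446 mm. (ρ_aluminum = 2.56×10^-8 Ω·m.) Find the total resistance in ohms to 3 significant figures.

Seg 1: A = πr² = π(6.7300e-04 m)² = 1.423e-06 m²
R_1 = (2.56×10^-8)(187)/(1.423e-06) = 3.364 Ω
Seg 2: A = πr² = π(7.0400e-04 m)² = 1.557e-06 m²
R_2 = (2.56×10^-8)(187)/(1.557e-06) = 3.075 Ω
Seg 3: A = πr² = π(4.4600e-04 m)² = 6.249e-07 m²
R_3 = (2.56×10^-8)(317)/(6.249e-07) = 12.99 Ω
R_total = R_1 + R_2 + R_3 = 19.4 Ω

19.4 Ω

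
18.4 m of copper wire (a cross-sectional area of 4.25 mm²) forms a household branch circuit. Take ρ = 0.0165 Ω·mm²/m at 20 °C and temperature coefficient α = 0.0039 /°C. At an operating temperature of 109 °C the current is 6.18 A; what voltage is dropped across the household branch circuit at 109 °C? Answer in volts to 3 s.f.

ρ = 0.0165 Ω·mm²/m = 1.65×10^-8 Ω·m
A = 4.25 mm² = 4.250e-06 m²
R₍20₎ = ρL/A = (1.65×10^-8)(18.4)/(4.250e-06) = 0.07144 Ω
R₍109₎ = R₍20₎(1 + αΔT) = 0.07144 × (1 + 0.0039×89) = 0.09623 Ω
V = IR = 6.18 × 0.09623 = 0.595 V

0.595 V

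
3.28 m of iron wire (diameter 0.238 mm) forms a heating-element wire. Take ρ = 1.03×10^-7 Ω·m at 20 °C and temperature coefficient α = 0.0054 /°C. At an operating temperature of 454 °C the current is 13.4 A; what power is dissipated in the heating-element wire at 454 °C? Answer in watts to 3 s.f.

4560 W

A = π(d/2)² = π(1.1900e-04 m)² = 4.449e-08 m²
R₍20₎ = ρL/A = (1.03×10^-7)(3.28)/(4.449e-08) = 7.594 Ω
R₍454₎ = R₍20₎(1 + αΔT) = 7.594 × (1 + 0.0054×434) = 25.39 Ω
P = I²R = (13.4)² × 25.39 = 4560 W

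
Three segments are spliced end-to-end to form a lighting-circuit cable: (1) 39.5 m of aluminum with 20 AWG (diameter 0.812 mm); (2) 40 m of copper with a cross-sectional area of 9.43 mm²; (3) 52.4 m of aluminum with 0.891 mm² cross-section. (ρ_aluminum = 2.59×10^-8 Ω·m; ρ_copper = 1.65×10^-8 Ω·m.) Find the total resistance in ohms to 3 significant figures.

Seg 1: A = π(0.812/2 mm)² = π(4.0600e-04 m)² = 5.178e-07 m²
R_1 = (2.59×10^-8)(39.5)/(5.178e-07) = 1.976 Ω
Seg 2: A = 9.43 mm² = 9.430e-06 m²
R_2 = (1.65×10^-8)(40)/(9.430e-06) = 0.06999 Ω
Seg 3: A = 0.891 mm² = 8.910e-07 m²
R_3 = (2.59×10^-8)(52.4)/(8.910e-07) = 1.523 Ω
R_total = R_1 + R_2 + R_3 = 3.57 Ω

3.57 Ω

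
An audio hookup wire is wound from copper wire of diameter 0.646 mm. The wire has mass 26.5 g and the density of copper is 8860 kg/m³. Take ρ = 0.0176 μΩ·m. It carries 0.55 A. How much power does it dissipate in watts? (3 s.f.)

0.148 W

ρ = 0.0176 μΩ·m = 1.76×10^-8 Ω·m
A = π(d/2)² = π(3.2300e-04 m)² = 3.2776e-07 m²
L = m/(density·A) = 0.0265/(8860×3.2776e-07) = 9.126 m
R = ρL/A = (1.76×10^-8)(9.126)/(3.2776e-07) = 0.49 Ω
P = I²R = (0.55)² × 0.49 = 0.148 W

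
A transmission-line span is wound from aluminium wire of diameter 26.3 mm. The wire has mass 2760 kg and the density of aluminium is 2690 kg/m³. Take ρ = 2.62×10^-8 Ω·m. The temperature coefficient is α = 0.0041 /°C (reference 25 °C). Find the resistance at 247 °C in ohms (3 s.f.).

A = π(d/2)² = π(1.3150e-02 m)² = 5.4325e-04 m²
L = m/(density·A) = 2760/(2690×5.4325e-04) = 1889 m
R = ρL/A = (2.62×10^-8)(1889)/(5.4325e-04) = 0.09109 Ω
R(247 °C) = 0.09109 × (1 + 0.0041×222) = 0.174 Ω

0.174 Ω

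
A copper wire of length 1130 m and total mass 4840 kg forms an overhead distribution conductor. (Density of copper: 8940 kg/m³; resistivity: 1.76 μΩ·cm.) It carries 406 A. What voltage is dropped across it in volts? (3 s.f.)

16.9 V

ρ = 1.76 μΩ·cm = 1.76×10^-8 Ω·m
A = m/(density·L) = 4840/(8940×1130) = 4.7910e-04 m²
R = ρL/A = (1.76×10^-8)(1130)/(4.7910e-04) = 0.04151 Ω
V = IR = 406 × 0.04151 = 16.9 V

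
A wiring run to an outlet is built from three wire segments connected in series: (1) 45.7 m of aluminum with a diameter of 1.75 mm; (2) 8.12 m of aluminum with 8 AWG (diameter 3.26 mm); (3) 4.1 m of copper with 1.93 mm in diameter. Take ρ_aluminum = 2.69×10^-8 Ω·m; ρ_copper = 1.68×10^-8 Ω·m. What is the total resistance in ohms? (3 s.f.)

0.561 Ω

Seg 1: A = π(d/2)² = π(8.7500e-04 m)² = 2.405e-06 m²
R_1 = (2.69×10^-8)(45.7)/(2.405e-06) = 0.5111 Ω
Seg 2: A = π(3.26/2 mm)² = π(1.6300e-03 m)² = 8.347e-06 m²
R_2 = (2.69×10^-8)(8.12)/(8.347e-06) = 0.02617 Ω
Seg 3: A = π(d/2)² = π(9.6500e-04 m)² = 2.926e-06 m²
R_3 = (1.68×10^-8)(4.1)/(2.926e-06) = 0.02354 Ω
R_total = R_1 + R_2 + R_3 = 0.561 Ω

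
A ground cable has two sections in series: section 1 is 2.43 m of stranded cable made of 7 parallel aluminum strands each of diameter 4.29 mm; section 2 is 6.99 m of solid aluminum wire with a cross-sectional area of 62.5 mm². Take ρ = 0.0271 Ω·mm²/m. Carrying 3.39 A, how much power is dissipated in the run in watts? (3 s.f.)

ρ = 0.0271 Ω·mm²/m = 2.71×10^-8 Ω·m
Section 1: A_strand = π(2.1450e-03)² = 1.445e-05 m²; R₁ = ρL/(N·A_s) = (2.71×10^-8)(2.43)/(7×1.445e-05) = 6.508×10^-4 Ω
Section 2: A = 62.5 mm² = 6.250e-05 m²
R₂ = (2.71×10^-8)(6.99)/(6.250e-05) = 0.003031 Ω
R = R₁ + R₂ = 0.003682 Ω
P = I²R = (3.39)² × 0.003682 = 0.0423 W

0.0423 W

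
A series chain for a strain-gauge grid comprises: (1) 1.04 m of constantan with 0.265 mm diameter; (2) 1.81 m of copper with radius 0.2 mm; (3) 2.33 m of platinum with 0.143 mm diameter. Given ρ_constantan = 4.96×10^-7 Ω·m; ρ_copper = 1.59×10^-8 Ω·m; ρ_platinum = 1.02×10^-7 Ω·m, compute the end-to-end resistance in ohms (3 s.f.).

24.4 Ω

Seg 1: A = π(d/2)² = π(1.3250e-04 m)² = 5.515e-08 m²
R_1 = (4.96×10^-7)(1.04)/(5.515e-08) = 9.353 Ω
Seg 2: A = πr² = π(2.0000e-04 m)² = 1.257e-07 m²
R_2 = (1.59×10^-8)(1.81)/(1.257e-07) = 0.229 Ω
Seg 3: A = π(d/2)² = π(7.1500e-05 m)² = 1.606e-08 m²
R_3 = (1.02×10^-7)(2.33)/(1.606e-08) = 14.8 Ω
R_total = R_1 + R_2 + R_3 = 24.4 Ω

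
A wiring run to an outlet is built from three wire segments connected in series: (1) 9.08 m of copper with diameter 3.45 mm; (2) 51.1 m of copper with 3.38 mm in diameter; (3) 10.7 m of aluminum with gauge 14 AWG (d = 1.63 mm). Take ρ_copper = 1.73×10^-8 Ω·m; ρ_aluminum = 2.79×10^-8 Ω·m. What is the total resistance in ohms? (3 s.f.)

0.258 Ω

Seg 1: A = π(d/2)² = π(1.7250e-03 m)² = 9.348e-06 m²
R_1 = (1.73×10^-8)(9.08)/(9.348e-06) = 0.0168 Ω
Seg 2: A = π(d/2)² = π(1.6900e-03 m)² = 8.973e-06 m²
R_2 = (1.73×10^-8)(51.1)/(8.973e-06) = 0.09852 Ω
Seg 3: A = π(1.63/2 mm)² = π(8.1500e-04 m)² = 2.087e-06 m²
R_3 = (2.79×10^-8)(10.7)/(2.087e-06) = 0.1431 Ω
R_total = R_1 + R_2 + R_3 = 0.258 Ω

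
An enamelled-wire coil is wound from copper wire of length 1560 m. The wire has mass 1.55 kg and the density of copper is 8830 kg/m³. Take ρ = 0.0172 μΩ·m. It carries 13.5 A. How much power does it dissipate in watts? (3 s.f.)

ρ = 0.0172 μΩ·m = 1.72×10^-8 Ω·m
A = m/(density·L) = 1.55/(8830×1560) = 1.1252e-07 m²
R = ρL/A = (1.72×10^-8)(1560)/(1.1252e-07) = 238.5 Ω
P = I²R = (13.5)² × 238.5 = 43500 W

43500 W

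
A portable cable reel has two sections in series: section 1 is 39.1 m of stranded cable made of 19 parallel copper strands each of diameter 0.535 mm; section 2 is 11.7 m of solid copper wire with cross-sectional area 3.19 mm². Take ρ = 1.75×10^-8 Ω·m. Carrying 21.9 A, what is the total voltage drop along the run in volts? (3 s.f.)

4.91 V

Section 1: A_strand = π(2.6750e-04)² = 2.248e-07 m²; R₁ = ρL/(N·A_s) = (1.75×10^-8)(39.1)/(19×2.248e-07) = 0.1602 Ω
Section 2: A = 3.19 mm² = 3.190e-06 m²
R₂ = (1.75×10^-8)(11.7)/(3.190e-06) = 0.06418 Ω
R = R₁ + R₂ = 0.2244 Ω
V = IR = 21.9 × 0.2244 = 4.91 V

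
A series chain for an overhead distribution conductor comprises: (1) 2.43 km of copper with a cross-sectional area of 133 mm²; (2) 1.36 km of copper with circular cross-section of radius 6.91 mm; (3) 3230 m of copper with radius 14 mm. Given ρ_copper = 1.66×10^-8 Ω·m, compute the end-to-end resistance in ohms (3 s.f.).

0.541 Ω

Seg 1: A = 133 mm² = 1.330e-04 m²
R_1 = (1.66×10^-8)(2430)/(1.330e-04) = 0.3033 Ω
Seg 2: A = πr² = π(6.9100e-03 m)² = 1.500e-04 m²
R_2 = (1.66×10^-8)(1360)/(1.500e-04) = 0.1505 Ω
Seg 3: A = πr² = π(1.4000e-02 m)² = 6.158e-04 m²
R_3 = (1.66×10^-8)(3230)/(6.158e-04) = 0.08708 Ω
R_total = R_1 + R_2 + R_3 = 0.541 Ω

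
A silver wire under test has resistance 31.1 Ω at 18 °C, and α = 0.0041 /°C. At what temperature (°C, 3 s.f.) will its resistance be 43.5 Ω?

115 °C

R = R₀(1 + α(T − T₀)) ⇒ T = T₀ + (R/R₀ − 1)/α
T = 18 + (43.5/31.1 − 1)/0.0041 = 18 + (0.3987)/0.0041 = 115 °C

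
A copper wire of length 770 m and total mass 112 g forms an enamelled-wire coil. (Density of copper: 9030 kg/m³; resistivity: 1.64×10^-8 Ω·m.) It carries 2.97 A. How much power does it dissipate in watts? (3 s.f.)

6920 W

A = m/(density·L) = 0.112/(9030×770) = 1.6108e-08 m²
R = ρL/A = (1.64×10^-8)(770)/(1.6108e-08) = 784 Ω
P = I²R = (2.97)² × 784 = 6920 W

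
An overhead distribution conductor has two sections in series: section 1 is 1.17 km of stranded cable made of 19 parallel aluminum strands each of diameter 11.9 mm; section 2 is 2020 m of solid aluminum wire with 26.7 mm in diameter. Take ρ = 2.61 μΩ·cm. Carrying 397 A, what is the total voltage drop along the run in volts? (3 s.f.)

ρ = 2.61 μΩ·cm = 2.61×10^-8 Ω·m
Section 1: A_strand = π(5.9500e-03)² = 1.112e-04 m²; R₁ = ρL/(N·A_s) = (2.61×10^-8)(1170)/(19×1.112e-04) = 0.01445 Ω
Section 2: A = π(d/2)² = π(1.3350e-02 m)² = 5.599e-04 m²
R₂ = (2.61×10^-8)(2020)/(5.599e-04) = 0.09416 Ω
R = R₁ + R₂ = 0.1086 Ω
V = IR = 397 × 0.1086 = 43.1 V

43.1 V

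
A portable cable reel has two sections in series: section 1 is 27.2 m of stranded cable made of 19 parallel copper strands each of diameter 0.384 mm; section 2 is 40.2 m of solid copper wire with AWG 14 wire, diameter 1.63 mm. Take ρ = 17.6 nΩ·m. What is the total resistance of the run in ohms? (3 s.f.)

0.557 Ω

ρ = 17.6 nΩ·m = 1.76×10^-8 Ω·m
Section 1: A_strand = π(1.9200e-04)² = 1.158e-07 m²; R₁ = ρL/(N·A_s) = (1.76×10^-8)(27.2)/(19×1.158e-07) = 0.2176 Ω
Section 2: A = π(1.63/2 mm)² = π(8.1500e-04 m)² = 2.087e-06 m²
R₂ = (1.76×10^-8)(40.2)/(2.087e-06) = 0.3391 Ω
R = R₁ + R₂ = 0.557 Ω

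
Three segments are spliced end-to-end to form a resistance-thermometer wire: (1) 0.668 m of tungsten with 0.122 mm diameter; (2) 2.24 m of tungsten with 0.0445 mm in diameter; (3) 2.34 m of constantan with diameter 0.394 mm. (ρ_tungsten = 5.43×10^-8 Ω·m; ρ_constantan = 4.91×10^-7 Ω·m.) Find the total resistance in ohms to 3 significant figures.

Seg 1: A = π(d/2)² = π(6.1000e-05 m)² = 1.169e-08 m²
R_1 = (5.43×10^-8)(0.668)/(1.169e-08) = 3.103 Ω
Seg 2: A = π(d/2)² = π(2.2250e-05 m)² = 1.555e-09 m²
R_2 = (5.43×10^-8)(2.24)/(1.555e-09) = 78.21 Ω
Seg 3: A = π(d/2)² = π(1.9700e-04 m)² = 1.219e-07 m²
R_3 = (4.91×10^-7)(2.34)/(1.219e-07) = 9.424 Ω
R_total = R_1 + R_2 + R_3 = 90.7 Ω

90.7 Ω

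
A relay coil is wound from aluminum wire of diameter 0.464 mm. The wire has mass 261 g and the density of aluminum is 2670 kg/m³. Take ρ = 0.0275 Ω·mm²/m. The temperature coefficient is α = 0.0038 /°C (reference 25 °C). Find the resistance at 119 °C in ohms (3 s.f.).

128 Ω

ρ = 0.0275 Ω·mm²/m = 2.75×10^-8 Ω·m
A = π(d/2)² = π(2.3200e-04 m)² = 1.6909e-07 m²
L = m/(density·A) = 0.261/(2670×1.6909e-07) = 578.1 m
R = ρL/A = (2.75×10^-8)(578.1)/(1.6909e-07) = 94.02 Ω
R(119 °C) = 94.02 × (1 + 0.0038×94) = 128 Ω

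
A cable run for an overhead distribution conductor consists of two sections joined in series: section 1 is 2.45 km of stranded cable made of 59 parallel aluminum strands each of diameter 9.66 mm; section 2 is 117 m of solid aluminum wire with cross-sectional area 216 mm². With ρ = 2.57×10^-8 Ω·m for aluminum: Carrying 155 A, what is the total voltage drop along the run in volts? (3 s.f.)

4.41 V

Section 1: A_strand = π(4.8300e-03)² = 7.329e-05 m²; R₁ = ρL/(N·A_s) = (2.57×10^-8)(2450)/(59×7.329e-05) = 0.01456 Ω
Section 2: A = 216 mm² = 2.160e-04 m²
R₂ = (2.57×10^-8)(117)/(2.160e-04) = 0.01392 Ω
R = R₁ + R₂ = 0.02848 Ω
V = IR = 155 × 0.02848 = 4.41 V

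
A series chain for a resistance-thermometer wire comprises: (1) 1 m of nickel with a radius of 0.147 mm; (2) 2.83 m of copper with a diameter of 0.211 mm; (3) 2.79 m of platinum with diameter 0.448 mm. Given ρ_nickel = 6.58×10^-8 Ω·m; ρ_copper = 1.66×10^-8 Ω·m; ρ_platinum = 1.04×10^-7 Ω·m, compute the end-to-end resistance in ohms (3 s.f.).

Seg 1: A = πr² = π(1.4700e-04 m)² = 6.789e-08 m²
R_1 = (6.58×10^-8)(1)/(6.789e-08) = 0.9693 Ω
Seg 2: A = π(d/2)² = π(1.0550e-04 m)² = 3.497e-08 m²
R_2 = (1.66×10^-8)(2.83)/(3.497e-08) = 1.344 Ω
Seg 3: A = π(d/2)² = π(2.2400e-04 m)² = 1.576e-07 m²
R_3 = (1.04×10^-7)(2.79)/(1.576e-07) = 1.841 Ω
R_total = R_1 + R_2 + R_3 = 4.15 Ω

4.15 Ω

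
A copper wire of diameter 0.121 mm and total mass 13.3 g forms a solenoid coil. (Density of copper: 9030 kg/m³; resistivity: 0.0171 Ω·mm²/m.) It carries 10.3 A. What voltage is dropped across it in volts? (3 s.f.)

1960 V

ρ = 0.0171 Ω·mm²/m = 1.71×10^-8 Ω·m
A = π(d/2)² = π(6.0500e-05 m)² = 1.1499e-08 m²
L = m/(density·A) = 0.0133/(9030×1.1499e-08) = 128.1 m
R = ρL/A = (1.71×10^-8)(128.1)/(1.1499e-08) = 190.5 Ω
V = IR = 10.3 × 190.5 = 1960 V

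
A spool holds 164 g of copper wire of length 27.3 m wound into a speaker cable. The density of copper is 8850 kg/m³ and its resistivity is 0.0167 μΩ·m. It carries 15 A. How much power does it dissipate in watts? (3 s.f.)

151 W

ρ = 0.0167 μΩ·m = 1.67×10^-8 Ω·m
A = m/(density·L) = 0.164/(8850×27.3) = 6.7879e-07 m²
R = ρL/A = (1.67×10^-8)(27.3)/(6.7879e-07) = 0.6716 Ω
P = I²R = (15)² × 0.6716 = 151 W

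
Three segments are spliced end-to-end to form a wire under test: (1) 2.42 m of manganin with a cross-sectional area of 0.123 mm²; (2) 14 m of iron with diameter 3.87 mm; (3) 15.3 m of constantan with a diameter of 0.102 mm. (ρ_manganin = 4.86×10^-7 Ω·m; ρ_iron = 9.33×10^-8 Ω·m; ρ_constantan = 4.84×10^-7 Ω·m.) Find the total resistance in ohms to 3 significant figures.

916 Ω

Seg 1: A = 0.123 mm² = 1.230e-07 m²
R_1 = (4.86×10^-7)(2.42)/(1.230e-07) = 9.562 Ω
Seg 2: A = π(d/2)² = π(1.9350e-03 m)² = 1.176e-05 m²
R_2 = (9.33×10^-8)(14)/(1.176e-05) = 0.111 Ω
Seg 3: A = π(d/2)² = π(5.1000e-05 m)² = 8.171e-09 m²
R_3 = (4.84×10^-7)(15.3)/(8.171e-09) = 906.2 Ω
R_total = R_1 + R_2 + R_3 = 916 Ω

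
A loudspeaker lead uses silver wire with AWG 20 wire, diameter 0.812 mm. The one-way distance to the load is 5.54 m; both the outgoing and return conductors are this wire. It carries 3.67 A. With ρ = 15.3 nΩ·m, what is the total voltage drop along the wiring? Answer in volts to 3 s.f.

ρ = 15.3 nΩ·m = 1.53×10^-8 Ω·m
A = π(0.812/2 mm)² = π(4.0600e-04 m)² = 5.178e-07 m²
Total conductor length (both ways) L = 2 × 5.54 = 11.08 m
R = ρL/A = (1.53×10^-8)(11.08)/(5.178e-07) = 0.3274 Ω
V = IR = 3.67 × 0.3274 = 1.20 V

1.20 V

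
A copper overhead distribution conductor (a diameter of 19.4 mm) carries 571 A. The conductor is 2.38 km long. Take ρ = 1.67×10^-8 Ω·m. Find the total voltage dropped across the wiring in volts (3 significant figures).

A = π(d/2)² = π(9.7000e-03 m)² = 2.956e-04 m²
R = ρL/A = (1.67×10^-8)(2380)/(2.956e-04) = 0.1345 Ω
V = IR = 571 × 0.1345 = 76.8 V

76.8 V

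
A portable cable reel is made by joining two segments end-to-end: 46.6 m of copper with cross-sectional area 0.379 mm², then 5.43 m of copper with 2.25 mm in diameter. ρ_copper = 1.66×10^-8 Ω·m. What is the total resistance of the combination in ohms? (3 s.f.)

Segment 1: A = 0.379 mm² = 3.790e-07 m²
R₁ = ρL/A = (1.66×10^-8)(46.6)/(3.790e-07) = 2.041 Ω
Segment 2: A = π(d/2)² = π(1.1250e-03 m)² = 3.976e-06 m²
R₂ = (1.66×10^-8)(5.43)/(3.976e-06) = 0.02267 Ω
R = R₁ + R₂ = 2.06 Ω

2.06 Ω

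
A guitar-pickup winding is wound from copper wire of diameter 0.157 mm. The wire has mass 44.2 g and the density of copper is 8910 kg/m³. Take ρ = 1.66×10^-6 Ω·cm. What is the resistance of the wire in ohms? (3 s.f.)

ρ = 1.66×10^-6 Ω·cm = 1.66×10^-8 Ω·m
A = π(d/2)² = π(7.8500e-05 m)² = 1.9359e-08 m²
L = m/(density·A) = 0.0442/(8910×1.9359e-08) = 256.2 m
R = ρL/A = (1.66×10^-8)(256.2)/(1.9359e-08) = 220 Ω

220 Ω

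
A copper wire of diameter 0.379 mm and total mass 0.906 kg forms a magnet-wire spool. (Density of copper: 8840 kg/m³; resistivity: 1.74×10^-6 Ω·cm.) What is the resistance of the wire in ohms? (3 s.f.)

ρ = 1.74×10^-6 Ω·cm = 1.74×10^-8 Ω·m
A = π(d/2)² = π(1.8950e-04 m)² = 1.1282e-07 m²
L = m/(density·A) = 0.906/(8840×1.1282e-07) = 908.5 m
R = ρL/A = (1.74×10^-8)(908.5)/(1.1282e-07) = 140 Ω

140 Ω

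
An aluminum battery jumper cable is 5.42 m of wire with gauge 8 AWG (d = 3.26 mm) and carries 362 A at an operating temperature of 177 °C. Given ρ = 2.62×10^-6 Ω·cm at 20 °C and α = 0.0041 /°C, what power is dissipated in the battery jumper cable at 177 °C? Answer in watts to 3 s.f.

3660 W

ρ = 2.62×10^-6 Ω·cm = 2.62×10^-8 Ω·m
A = π(3.26/2 mm)² = π(1.6300e-03 m)² = 8.347e-06 m²
R₍20₎ = ρL/A = (2.62×10^-8)(5.42)/(8.347e-06) = 0.01701 Ω
R₍177₎ = R₍20₎(1 + αΔT) = 0.01701 × (1 + 0.0041×157) = 0.02796 Ω
P = I²R = (362)² × 0.02796 = 3660 W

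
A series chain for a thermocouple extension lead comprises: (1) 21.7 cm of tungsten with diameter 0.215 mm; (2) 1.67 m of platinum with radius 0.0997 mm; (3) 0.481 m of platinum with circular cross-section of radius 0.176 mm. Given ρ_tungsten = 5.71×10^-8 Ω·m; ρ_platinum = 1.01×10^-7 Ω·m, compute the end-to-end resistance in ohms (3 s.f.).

Seg 1: A = π(d/2)² = π(1.0750e-04 m)² = 3.631e-08 m²
R_1 = (5.71×10^-8)(0.217)/(3.631e-08) = 0.3413 Ω
Seg 2: A = πr² = π(9.9700e-05 m)² = 3.123e-08 m²
R_2 = (1.01×10^-7)(1.67)/(3.123e-08) = 5.401 Ω
Seg 3: A = πr² = π(1.7600e-04 m)² = 9.731e-08 m²
R_3 = (1.01×10^-7)(0.481)/(9.731e-08) = 0.4992 Ω
R_total = R_1 + R_2 + R_3 = 6.24 Ω

6.24 Ω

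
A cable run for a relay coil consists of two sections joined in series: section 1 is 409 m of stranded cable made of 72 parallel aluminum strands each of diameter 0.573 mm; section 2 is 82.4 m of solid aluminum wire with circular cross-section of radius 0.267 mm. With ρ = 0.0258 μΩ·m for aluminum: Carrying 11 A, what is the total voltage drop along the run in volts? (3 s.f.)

111 V

ρ = 0.0258 μΩ·m = 2.58×10^-8 Ω·m
Section 1: A_strand = π(2.8650e-04)² = 2.579e-07 m²; R₁ = ρL/(N·A_s) = (2.58×10^-8)(409)/(72×2.579e-07) = 0.5683 Ω
Section 2: A = πr² = π(2.6700e-04 m)² = 2.240e-07 m²
R₂ = (2.58×10^-8)(82.4)/(2.240e-07) = 9.492 Ω
R = R₁ + R₂ = 10.06 Ω
V = IR = 11 × 10.06 = 111 V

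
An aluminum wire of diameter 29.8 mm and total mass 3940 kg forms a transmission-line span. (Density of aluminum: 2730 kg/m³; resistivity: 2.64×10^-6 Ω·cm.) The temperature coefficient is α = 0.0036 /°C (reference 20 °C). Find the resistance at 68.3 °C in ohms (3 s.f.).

ρ = 2.64×10^-6 Ω·cm = 2.64×10^-8 Ω·m
A = π(d/2)² = π(1.4900e-02 m)² = 6.9746e-04 m²
L = m/(density·A) = 3940/(2730×6.9746e-04) = 2069 m
R = ρL/A = (2.64×10^-8)(2069)/(6.9746e-04) = 0.07832 Ω
R(68.3 °C) = 0.07832 × (1 + 0.0036×48.3) = 0.0919 Ω

0.0919 Ω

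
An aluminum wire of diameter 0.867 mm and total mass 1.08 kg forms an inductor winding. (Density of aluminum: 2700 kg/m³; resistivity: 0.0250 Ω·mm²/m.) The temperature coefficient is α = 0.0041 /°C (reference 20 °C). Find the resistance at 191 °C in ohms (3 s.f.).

ρ = 0.0250 Ω·mm²/m = 2.50×10^-8 Ω·m
A = π(d/2)² = π(4.3350e-04 m)² = 5.9038e-07 m²
L = m/(density·A) = 1.08/(2700×5.9038e-07) = 677.5 m
R = ρL/A = (2.50×10^-8)(677.5)/(5.9038e-07) = 28.69 Ω
R(191 °C) = 28.69 × (1 + 0.0041×171) = 48.8 Ω

48.8 Ω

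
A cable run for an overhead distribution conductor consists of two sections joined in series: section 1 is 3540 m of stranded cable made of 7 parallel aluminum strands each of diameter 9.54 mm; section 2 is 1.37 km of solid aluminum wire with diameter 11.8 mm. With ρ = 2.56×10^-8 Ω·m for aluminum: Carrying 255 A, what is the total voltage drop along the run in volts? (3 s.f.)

128 V

Section 1: A_strand = π(4.7700e-03)² = 7.148e-05 m²; R₁ = ρL/(N·A_s) = (2.56×10^-8)(3540)/(7×7.148e-05) = 0.1811 Ω
Section 2: A = π(d/2)² = π(5.9000e-03 m)² = 1.094e-04 m²
R₂ = (2.56×10^-8)(1370)/(1.094e-04) = 0.3207 Ω
R = R₁ + R₂ = 0.5018 Ω
V = IR = 255 × 0.5018 = 128 V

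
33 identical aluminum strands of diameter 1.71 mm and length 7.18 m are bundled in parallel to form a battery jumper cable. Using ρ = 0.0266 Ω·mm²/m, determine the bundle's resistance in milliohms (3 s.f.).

2.52 mΩ

ρ = 0.0266 Ω·mm²/m = 2.66×10^-8 Ω·m
A_strand = π(8.5500e-04 m)² = 2.297e-06 m²
R_strand = ρL/A = (2.66×10^-8)(7.18)/(2.297e-06) = 0.08316 Ω
R_total = R_strand/N = 0.08316/33 = 2.52 mΩ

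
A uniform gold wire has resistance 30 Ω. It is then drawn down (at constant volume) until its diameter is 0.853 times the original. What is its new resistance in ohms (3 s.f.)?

Volume constant ⇒ L' = L/r² with r = 0.853. R' = ρL'/A' = ρ(L/r²)/(πr²d₀²/4) = R/r⁴.
R' = 1.889 × 30 = 56.7 Ω

56.7 Ω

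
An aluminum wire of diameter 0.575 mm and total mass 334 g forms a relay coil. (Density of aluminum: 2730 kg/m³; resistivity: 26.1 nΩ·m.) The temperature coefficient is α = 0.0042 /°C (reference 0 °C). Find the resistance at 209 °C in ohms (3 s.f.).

88.9 Ω

ρ = 26.1 nΩ·m = 2.61×10^-8 Ω·m
A = π(d/2)² = π(2.8750e-04 m)² = 2.5967e-07 m²
L = m/(density·A) = 0.334/(2730×2.5967e-07) = 471.1 m
R = ρL/A = (2.61×10^-8)(471.1)/(2.5967e-07) = 47.36 Ω
R(209 °C) = 47.36 × (1 + 0.0042×209) = 88.9 Ω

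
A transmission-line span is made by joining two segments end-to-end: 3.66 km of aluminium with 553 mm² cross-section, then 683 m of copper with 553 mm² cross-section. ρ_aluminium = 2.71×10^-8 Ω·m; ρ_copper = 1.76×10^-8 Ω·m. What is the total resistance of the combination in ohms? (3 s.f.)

Segment 1: A = 553 mm² = 5.530e-04 m²
R₁ = ρL/A = (2.71×10^-8)(3660)/(5.530e-04) = 0.1794 Ω
R₂ = (1.76×10^-8)(683)/(5.530e-04) = 0.02174 Ω
R = R₁ + R₂ = 0.201 Ω

0.201 Ω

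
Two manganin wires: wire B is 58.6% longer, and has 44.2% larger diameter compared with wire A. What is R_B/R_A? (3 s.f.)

0.763

R ∝ L/d², so R_B/R_A = (1 + 58.6/100) × (1 + 44.2/100)⁻²
= 1.586 × 0.4809 = 0.763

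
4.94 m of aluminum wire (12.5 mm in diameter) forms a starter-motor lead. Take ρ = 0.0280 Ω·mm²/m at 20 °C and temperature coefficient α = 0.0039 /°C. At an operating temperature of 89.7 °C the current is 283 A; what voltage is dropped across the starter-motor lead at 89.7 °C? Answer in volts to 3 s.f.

ρ = 0.0280 Ω·mm²/m = 2.80×10^-8 Ω·m
A = π(d/2)² = π(6.2500e-03 m)² = 1.227e-04 m²
R₍20₎ = ρL/A = (2.80×10^-8)(4.94)/(1.227e-04) = 0.001127 Ω
R₍89.7₎ = R₍20₎(1 + αΔT) = 0.001127 × (1 + 0.0039×69.7) = 0.001434 Ω
V = IR = 283 × 0.001434 = 0.406 V

0.406 V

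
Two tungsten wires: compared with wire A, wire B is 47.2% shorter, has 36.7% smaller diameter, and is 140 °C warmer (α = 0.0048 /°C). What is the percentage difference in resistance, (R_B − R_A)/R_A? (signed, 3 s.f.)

120%

R ∝ ρL/d² with ρ ∝ (1+αΔT), so R_B/R_A = (1 − 47.2/100) × (1 − 36.7/100)⁻² × (1 + 0.0048×140)
= 0.528 × 2.496 × 1.672 = 2.203
(R_B − R_A)/R_A = 2.203 − 1 = 120%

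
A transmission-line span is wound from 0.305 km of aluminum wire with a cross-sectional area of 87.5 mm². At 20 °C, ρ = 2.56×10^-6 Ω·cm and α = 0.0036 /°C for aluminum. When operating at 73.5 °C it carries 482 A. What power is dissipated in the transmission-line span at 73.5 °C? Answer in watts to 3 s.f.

ρ = 2.56×10^-6 Ω·cm = 2.56×10^-8 Ω·m
A = 87.5 mm² = 8.750e-05 m²
R₍20₎ = ρL/A = (2.56×10^-8)(305)/(8.750e-05) = 0.08923 Ω
R₍73.5₎ = R₍20₎(1 + αΔT) = 0.08923 × (1 + 0.0036×53.5) = 0.1064 Ω
P = I²R = (482)² × 0.1064 = 24700 W

24700 W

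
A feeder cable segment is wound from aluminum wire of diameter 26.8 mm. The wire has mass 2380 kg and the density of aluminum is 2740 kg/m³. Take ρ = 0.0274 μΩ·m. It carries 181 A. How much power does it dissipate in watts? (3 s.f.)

2450 W

ρ = 0.0274 μΩ·m = 2.74×10^-8 Ω·m
A = π(d/2)² = π(1.3400e-02 m)² = 5.6410e-04 m²
L = m/(density·A) = 2380/(2740×5.6410e-04) = 1540 m
R = ρL/A = (2.74×10^-8)(1540)/(5.6410e-04) = 0.07479 Ω
P = I²R = (181)² × 0.07479 = 2450 W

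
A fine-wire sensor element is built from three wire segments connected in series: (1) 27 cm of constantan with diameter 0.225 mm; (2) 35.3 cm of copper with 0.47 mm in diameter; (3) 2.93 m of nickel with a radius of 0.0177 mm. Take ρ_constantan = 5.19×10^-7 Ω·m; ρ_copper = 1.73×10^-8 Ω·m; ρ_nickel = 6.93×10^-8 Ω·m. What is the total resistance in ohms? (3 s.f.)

Seg 1: A = π(d/2)² = π(1.1250e-04 m)² = 3.976e-08 m²
R_1 = (5.19×10^-7)(0.27)/(3.976e-08) = 3.524 Ω
Seg 2: A = π(d/2)² = π(2.3500e-04 m)² = 1.735e-07 m²
R_2 = (1.73×10^-8)(0.353)/(1.735e-07) = 0.0352 Ω
Seg 3: A = πr² = π(1.7700e-05 m)² = 9.842e-10 m²
R_3 = (6.93×10^-8)(2.93)/(9.842e-10) = 206.3 Ω
R_total = R_1 + R_2 + R_3 = 210 Ω

210 Ω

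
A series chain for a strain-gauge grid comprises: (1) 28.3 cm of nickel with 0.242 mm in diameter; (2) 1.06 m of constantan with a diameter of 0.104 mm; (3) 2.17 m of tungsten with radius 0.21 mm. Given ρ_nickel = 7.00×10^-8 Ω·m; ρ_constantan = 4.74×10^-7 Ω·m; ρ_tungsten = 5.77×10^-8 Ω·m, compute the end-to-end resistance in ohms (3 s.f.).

Seg 1: A = π(d/2)² = π(1.2100e-04 m)² = 4.600e-08 m²
R_1 = (7.00×10^-8)(0.283)/(4.600e-08) = 0.4307 Ω
Seg 2: A = π(d/2)² = π(5.2000e-05 m)² = 8.495e-09 m²
R_2 = (4.74×10^-7)(1.06)/(8.495e-09) = 59.15 Ω
Seg 3: A = πr² = π(2.1000e-04 m)² = 1.385e-07 m²
R_3 = (5.77×10^-8)(2.17)/(1.385e-07) = 0.9037 Ω
R_total = R_1 + R_2 + R_3 = 60.5 Ω

60.5 Ω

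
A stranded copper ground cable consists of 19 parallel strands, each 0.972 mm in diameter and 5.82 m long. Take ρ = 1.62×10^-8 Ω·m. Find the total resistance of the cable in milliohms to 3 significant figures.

A_strand = π(4.8600e-04 m)² = 7.420e-07 m²
R_strand = ρL/A = (1.62×10^-8)(5.82)/(7.420e-07) = 0.1271 Ω
R_total = R_strand/N = 0.1271/19 = 6.69 mΩ

6.69 mΩ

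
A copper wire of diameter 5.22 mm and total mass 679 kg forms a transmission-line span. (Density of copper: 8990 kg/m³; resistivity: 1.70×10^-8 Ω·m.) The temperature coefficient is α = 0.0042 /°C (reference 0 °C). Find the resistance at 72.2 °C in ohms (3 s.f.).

A = π(d/2)² = π(2.6100e-03 m)² = 2.1401e-05 m²
L = m/(density·A) = 679/(8990×2.1401e-05) = 3529 m
R = ρL/A = (1.70×10^-8)(3529)/(2.1401e-05) = 2.803 Ω
R(72.2 °C) = 2.803 × (1 + 0.0042×72.2) = 3.65 Ω

3.65 Ω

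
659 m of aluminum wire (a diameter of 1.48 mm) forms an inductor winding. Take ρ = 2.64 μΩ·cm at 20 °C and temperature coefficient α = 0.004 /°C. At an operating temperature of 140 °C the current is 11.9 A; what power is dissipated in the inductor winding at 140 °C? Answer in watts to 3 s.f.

ρ = 2.64 μΩ·cm = 2.64×10^-8 Ω·m
A = π(d/2)² = π(7.4000e-04 m)² = 1.720e-06 m²
R₍20₎ = ρL/A = (2.64×10^-8)(659)/(1.720e-06) = 10.11 Ω
R₍140₎ = R₍20₎(1 + αΔT) = 10.11 × (1 + 0.004×120) = 14.97 Ω
P = I²R = (11.9)² × 14.97 = 2120 W

2120 W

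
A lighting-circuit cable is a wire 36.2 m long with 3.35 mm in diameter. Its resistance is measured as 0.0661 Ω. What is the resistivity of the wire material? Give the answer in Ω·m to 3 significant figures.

1.61×10^-8 Ω·m

A = π(d/2)² = π(1.6750e-03 m)² = 8.814e-06 m²
ρ = RA/L = (0.0661)(8.814e-06)/(36.2) = 1.61×10^-8 Ω·m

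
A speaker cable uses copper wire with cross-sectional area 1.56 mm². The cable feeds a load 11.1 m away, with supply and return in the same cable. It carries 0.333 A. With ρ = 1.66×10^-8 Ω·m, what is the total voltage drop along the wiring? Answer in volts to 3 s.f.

0.0787 V

A = 1.56 mm² = 1.560e-06 m²
Total conductor length (both ways) L = 2 × 11.1 = 22.2 m
R = ρL/A = (1.66×10^-8)(22.2)/(1.560e-06) = 0.2362 Ω
V = IR = 0.333 × 0.2362 = 0.0787 V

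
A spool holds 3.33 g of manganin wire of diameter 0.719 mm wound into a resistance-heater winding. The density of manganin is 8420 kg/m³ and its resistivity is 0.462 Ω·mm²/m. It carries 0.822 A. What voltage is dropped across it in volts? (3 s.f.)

ρ = 0.462 Ω·mm²/m = 4.62×10^-7 Ω·m
A = π(d/2)² = π(3.5950e-04 m)² = 4.0602e-07 m²
L = m/(density·A) = 0.00333/(8420×4.0602e-07) = 0.9741 m
R = ρL/A = (4.62×10^-7)(0.9741)/(4.0602e-07) = 1.108 Ω
V = IR = 0.822 × 1.108 = 0.911 V

0.911 V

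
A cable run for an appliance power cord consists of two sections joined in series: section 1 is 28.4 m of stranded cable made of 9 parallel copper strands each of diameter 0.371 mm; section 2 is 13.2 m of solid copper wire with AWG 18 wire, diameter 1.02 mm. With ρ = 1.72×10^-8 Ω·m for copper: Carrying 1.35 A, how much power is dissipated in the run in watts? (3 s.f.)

1.42 W

Section 1: A_strand = π(1.8550e-04)² = 1.081e-07 m²; R₁ = ρL/(N·A_s) = (1.72×10^-8)(28.4)/(9×1.081e-07) = 0.5021 Ω
Section 2: A = π(1.02/2 mm)² = π(5.1000e-04 m)² = 8.171e-07 m²
R₂ = (1.72×10^-8)(13.2)/(8.171e-07) = 0.2779 Ω
R = R₁ + R₂ = 0.7799 Ω
P = I²R = (1.35)² × 0.7799 = 1.42 W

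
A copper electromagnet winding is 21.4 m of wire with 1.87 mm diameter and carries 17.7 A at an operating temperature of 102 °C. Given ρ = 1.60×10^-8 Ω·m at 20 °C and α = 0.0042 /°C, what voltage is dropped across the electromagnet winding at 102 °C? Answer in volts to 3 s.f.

A = π(d/2)² = π(9.3500e-04 m)² = 2.746e-06 m²
R₍20₎ = ρL/A = (1.60×10^-8)(21.4)/(2.746e-06) = 0.1247 Ω
R₍102₎ = R₍20₎(1 + αΔT) = 0.1247 × (1 + 0.0042×82) = 0.1676 Ω
V = IR = 17.7 × 0.1676 = 2.97 V

2.97 V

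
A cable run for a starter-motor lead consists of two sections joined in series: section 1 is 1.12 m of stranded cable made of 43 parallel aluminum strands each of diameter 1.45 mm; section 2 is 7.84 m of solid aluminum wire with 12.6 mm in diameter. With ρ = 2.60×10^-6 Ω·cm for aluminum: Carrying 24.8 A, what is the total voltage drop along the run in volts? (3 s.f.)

0.0507 V

ρ = 2.60×10^-6 Ω·cm = 2.60×10^-8 Ω·m
Section 1: A_strand = π(7.2500e-04)² = 1.651e-06 m²; R₁ = ρL/(N·A_s) = (2.60×10^-8)(1.12)/(43×1.651e-06) = 4.101×10^-4 Ω
Section 2: A = π(d/2)² = π(6.3000e-03 m)² = 1.247e-04 m²
R₂ = (2.60×10^-8)(7.84)/(1.247e-04) = 0.001635 Ω
R = R₁ + R₂ = 0.002045 Ω
V = IR = 24.8 × 0.002045 = 0.0507 V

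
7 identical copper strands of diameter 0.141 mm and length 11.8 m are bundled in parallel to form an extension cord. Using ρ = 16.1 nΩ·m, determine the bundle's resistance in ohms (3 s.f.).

1.74 Ω

ρ = 16.1 nΩ·m = 1.61×10^-8 Ω·m
A_strand = π(7.0500e-05 m)² = 1.561e-08 m²
R_strand = ρL/A = (1.61×10^-8)(11.8)/(1.561e-08) = 12.17 Ω
R_total = R_strand/N = 12.17/7 = 1.74 Ω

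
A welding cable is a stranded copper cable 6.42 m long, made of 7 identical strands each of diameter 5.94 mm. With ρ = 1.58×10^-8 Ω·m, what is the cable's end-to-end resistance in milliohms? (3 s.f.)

A_strand = π(2.9700e-03 m)² = 2.771e-05 m²
R_strand = ρL/A = (1.58×10^-8)(6.42)/(2.771e-05) = 0.00366 Ω
R_total = R_strand/N = 0.00366/7 = 0.523 mΩ

0.523 mΩ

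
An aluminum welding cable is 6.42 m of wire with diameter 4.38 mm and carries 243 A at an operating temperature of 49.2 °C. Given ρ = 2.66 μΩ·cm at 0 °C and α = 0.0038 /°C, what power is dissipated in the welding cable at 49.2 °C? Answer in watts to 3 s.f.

794 W

ρ = 2.66 μΩ·cm = 2.66×10^-8 Ω·m
A = π(d/2)² = π(2.1900e-03 m)² = 1.507e-05 m²
R₍0₎ = ρL/A = (2.66×10^-8)(6.42)/(1.507e-05) = 0.01133 Ω
R₍49.2₎ = R₍0₎(1 + αΔT) = 0.01133 × (1 + 0.0038×49.2) = 0.01345 Ω
P = I²R = (243)² × 0.01345 = 794 W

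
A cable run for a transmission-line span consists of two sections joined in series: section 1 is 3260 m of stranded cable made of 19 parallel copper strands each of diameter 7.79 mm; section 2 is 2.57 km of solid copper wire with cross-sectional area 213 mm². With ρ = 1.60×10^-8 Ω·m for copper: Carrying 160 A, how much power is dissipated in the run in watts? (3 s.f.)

Section 1: A_strand = π(3.8950e-03)² = 4.766e-05 m²; R₁ = ρL/(N·A_s) = (1.60×10^-8)(3260)/(19×4.766e-05) = 0.0576 Ω
Section 2: A = 213 mm² = 2.130e-04 m²
R₂ = (1.60×10^-8)(2570)/(2.130e-04) = 0.1931 Ω
R = R₁ + R₂ = 0.2507 Ω
P = I²R = (160)² × 0.2507 = 6420 W

6420 W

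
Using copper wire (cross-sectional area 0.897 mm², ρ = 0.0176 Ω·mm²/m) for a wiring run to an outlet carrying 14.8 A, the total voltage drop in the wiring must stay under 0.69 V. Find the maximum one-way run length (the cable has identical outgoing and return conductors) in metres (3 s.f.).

ρ = 0.0176 Ω·mm²/m = 1.76×10^-8 Ω·m
A = 0.897 mm² = 8.970e-07 m²
L_max = V_max·A/(2·ρI) = (0.69)(8.970e-07)/(2×1.76×10^-8×14.8) = 1.19 m

1.19 m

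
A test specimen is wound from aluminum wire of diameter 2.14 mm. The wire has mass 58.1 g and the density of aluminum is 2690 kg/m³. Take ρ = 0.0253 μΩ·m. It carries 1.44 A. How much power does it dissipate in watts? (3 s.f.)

0.0876 W

ρ = 0.0253 μΩ·m = 2.53×10^-8 Ω·m
A = π(d/2)² = π(1.0700e-03 m)² = 3.5968e-06 m²
L = m/(density·A) = 0.0581/(2690×3.5968e-06) = 6.005 m
R = ρL/A = (2.53×10^-8)(6.005)/(3.5968e-06) = 0.04224 Ω
P = I²R = (1.44)² × 0.04224 = 0.0876 W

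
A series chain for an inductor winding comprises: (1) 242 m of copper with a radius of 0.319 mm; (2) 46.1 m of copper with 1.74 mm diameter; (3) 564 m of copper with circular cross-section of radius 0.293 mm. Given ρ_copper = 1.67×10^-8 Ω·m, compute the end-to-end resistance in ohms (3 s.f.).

Seg 1: A = πr² = π(3.1900e-04 m)² = 3.197e-07 m²
R_1 = (1.67×10^-8)(242)/(3.197e-07) = 12.64 Ω
Seg 2: A = π(d/2)² = π(8.7000e-04 m)² = 2.378e-06 m²
R_2 = (1.67×10^-8)(46.1)/(2.378e-06) = 0.3238 Ω
Seg 3: A = πr² = π(2.9300e-04 m)² = 2.697e-07 m²
R_3 = (1.67×10^-8)(564)/(2.697e-07) = 34.92 Ω
R_total = R_1 + R_2 + R_3 = 47.9 Ω

47.9 Ω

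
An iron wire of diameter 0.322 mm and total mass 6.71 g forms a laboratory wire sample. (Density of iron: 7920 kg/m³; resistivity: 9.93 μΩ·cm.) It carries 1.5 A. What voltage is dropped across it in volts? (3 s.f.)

19.0 V

ρ = 9.93 μΩ·cm = 9.93×10^-8 Ω·m
A = π(d/2)² = π(1.6100e-04 m)² = 8.1433e-08 m²
L = m/(density·A) = 0.00671/(7920×8.1433e-08) = 10.4 m
R = ρL/A = (9.93×10^-8)(10.4)/(8.1433e-08) = 12.69 Ω
V = IR = 1.5 × 12.69 = 19.0 V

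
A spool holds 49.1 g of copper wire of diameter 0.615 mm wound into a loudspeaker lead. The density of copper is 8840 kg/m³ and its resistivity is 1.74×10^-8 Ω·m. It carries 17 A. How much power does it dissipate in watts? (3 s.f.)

317 W

A = π(d/2)² = π(3.0750e-04 m)² = 2.9706e-07 m²
L = m/(density·A) = 0.0491/(8840×2.9706e-07) = 18.7 m
R = ρL/A = (1.74×10^-8)(18.7)/(2.9706e-07) = 1.095 Ω
P = I²R = (17)² × 1.095 = 317 W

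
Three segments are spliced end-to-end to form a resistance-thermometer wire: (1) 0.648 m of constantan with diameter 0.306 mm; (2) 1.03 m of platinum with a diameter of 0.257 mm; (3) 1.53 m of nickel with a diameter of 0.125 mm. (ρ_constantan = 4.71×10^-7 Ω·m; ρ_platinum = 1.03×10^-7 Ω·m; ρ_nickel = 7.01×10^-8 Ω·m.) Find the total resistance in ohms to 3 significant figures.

14.9 Ω

Seg 1: A = π(d/2)² = π(1.5300e-04 m)² = 7.354e-08 m²
R_1 = (4.71×10^-7)(0.648)/(7.354e-08) = 4.15 Ω
Seg 2: A = π(d/2)² = π(1.2850e-04 m)² = 5.187e-08 m²
R_2 = (1.03×10^-7)(1.03)/(5.187e-08) = 2.045 Ω
Seg 3: A = π(d/2)² = π(6.2500e-05 m)² = 1.227e-08 m²
R_3 = (7.01×10^-8)(1.53)/(1.227e-08) = 8.74 Ω
R_total = R_1 + R_2 + R_3 = 14.9 Ω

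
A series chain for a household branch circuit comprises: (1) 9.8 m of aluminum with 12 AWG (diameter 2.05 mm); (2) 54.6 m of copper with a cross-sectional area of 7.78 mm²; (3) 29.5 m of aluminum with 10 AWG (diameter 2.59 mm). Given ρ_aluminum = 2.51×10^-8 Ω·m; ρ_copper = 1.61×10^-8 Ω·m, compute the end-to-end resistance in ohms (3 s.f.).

Seg 1: A = π(2.05/2 mm)² = π(1.0250e-03 m)² = 3.301e-06 m²
R_1 = (2.51×10^-8)(9.8)/(3.301e-06) = 0.07453 Ω
Seg 2: A = 7.78 mm² = 7.780e-06 m²
R_2 = (1.61×10^-8)(54.6)/(7.780e-06) = 0.113 Ω
Seg 3: A = π(2.59/2 mm)² = π(1.2950e-03 m)² = 5.269e-06 m²
R_3 = (2.51×10^-8)(29.5)/(5.269e-06) = 0.1405 Ω
R_total = R_1 + R_2 + R_3 = 0.328 Ω

0.328 Ω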